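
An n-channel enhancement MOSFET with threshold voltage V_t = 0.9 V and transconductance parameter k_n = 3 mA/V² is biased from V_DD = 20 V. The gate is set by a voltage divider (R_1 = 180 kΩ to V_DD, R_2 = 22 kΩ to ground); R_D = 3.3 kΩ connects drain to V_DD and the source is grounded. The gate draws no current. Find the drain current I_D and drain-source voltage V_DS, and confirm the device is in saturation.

I_D ≈ 2.5 mA, V_DS ≈ 12 V

V_G = V_DD·R_2/(R_1+R_2) = 20×22/202 = 2.18 V. With the source grounded, V_GS = V_G = 2.18 V.
Assume saturation: I_D = (k_n/2)(V_GS − V_t)² = (3/2)×(2.18 − 0.9)² = 1.5×1.28² = 2.45 mA.
V_DS = V_DD − I_D·R_D = 20 − 2.45×3.3 = 11.9 V.
Saturation requires V_DS ≥ V_GS − V_t = 1.28 V; 11.9 ≥ 1.28 ✓.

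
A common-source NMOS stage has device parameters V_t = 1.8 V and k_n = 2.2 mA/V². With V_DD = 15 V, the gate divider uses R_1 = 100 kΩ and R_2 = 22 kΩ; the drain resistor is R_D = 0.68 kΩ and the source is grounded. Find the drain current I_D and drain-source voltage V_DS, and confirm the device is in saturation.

I_D ≈ 0.9 mA, V_DS ≈ 14 V

V_G = V_DD·R_2/(R_1+R_2) = 15×22/122 = 2.7 V. With the source grounded, V_GS = V_G = 2.7 V.
Assume saturation: I_D = (k_n/2)(V_GS − V_t)² = (2.2/2)×(2.7 − 1.8)² = 1.1×0.905² = 0.901 mA.
V_DS = V_DD − I_D·R_D = 15 − 0.901×0.68 = 14.4 V.
Saturation requires V_DS ≥ V_GS − V_t = 0.905 V; 14.4 ≥ 0.905 ✓.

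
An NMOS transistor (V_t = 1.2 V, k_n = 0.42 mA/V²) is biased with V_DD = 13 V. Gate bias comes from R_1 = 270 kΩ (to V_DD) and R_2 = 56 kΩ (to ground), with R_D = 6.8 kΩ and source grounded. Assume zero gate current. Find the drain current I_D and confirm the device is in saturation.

I_D ≈ 0.22 mA

V_G = V_DD·R_2/(R_1+R_2) = 13×56/326 = 2.23 V. With the source grounded, V_GS = V_G = 2.23 V.
Assume saturation: I_D = (k_n/2)(V_GS − V_t)² = (0.42/2)×(2.23 − 1.2)² = 0.21×1.03² = 0.224 mA.
V_DS = V_DD − I_D·R_D = 13 − 0.224×6.8 = 11.5 V.
Saturation requires V_DS ≥ V_GS − V_t = 1.03 V; 11.5 ≥ 1.03 ✓.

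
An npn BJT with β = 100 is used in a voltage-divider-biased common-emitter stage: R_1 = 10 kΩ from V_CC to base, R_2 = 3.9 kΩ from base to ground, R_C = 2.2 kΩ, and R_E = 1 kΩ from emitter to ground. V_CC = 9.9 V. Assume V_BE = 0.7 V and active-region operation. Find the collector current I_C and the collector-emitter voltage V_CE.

I_C ≈ 2 mA, V_CE ≈ 3.5 V

Thevenize the base divider: V_Th = V_CC·R_2/(R_1+R_2) = 9.9×3.9/13.9 = 2.78 V, R_Th = R_1‖R_2 = 2.81 kΩ.
Base-emitter loop: V_Th = I_B·R_Th + V_BE + (β+1)I_B·R_E, so I_B = (2.78 − 0.7) / (2.81 + 101×1) = 0.02 mA.
I_C = β·I_B = 100×0.02 = 2 mA, and I_E = (β+1)I_B = 2.02 mA.
V_CE = V_CC − I_C·R_C − I_E·R_E = 9.9 − 2×2.2 − 2.02×1 = 3.48 V.
V_CE = 3.48 V > 0.2 V confirms active-region operation.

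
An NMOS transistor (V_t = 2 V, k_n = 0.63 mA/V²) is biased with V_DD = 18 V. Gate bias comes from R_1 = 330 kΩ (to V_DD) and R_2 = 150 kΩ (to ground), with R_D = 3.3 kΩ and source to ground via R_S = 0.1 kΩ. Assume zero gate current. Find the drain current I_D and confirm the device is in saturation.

I_D ≈ 3.4 mA

V_G = V_DD·R_2/(R_1+R_2) = 18×150/480 = 5.62 V.
Assume saturation: I_D = (k_n/2)(V_GS − V_t)² with V_GS = V_G − I_D·R_S = 5.62 − 0.1·I_D.
Substituting gives 0.00315·I_D² − 1.23·I_D + 4.14 = 0, with roots I_D = 3.4 or 387 mA.
The root I_D = 387 mA gives V_GS = -33 V ≤ V_t, so take I_D = 3.4 mA.
Then V_GS = 5.29 V and V_DS = V_DD − I_D(R_D+R_S) = 18 − 3.4×3.4 = 6.44 V.
Saturation requires V_DS ≥ V_GS − V_t = 3.29 V; 6.44 ≥ 3.29 ✓.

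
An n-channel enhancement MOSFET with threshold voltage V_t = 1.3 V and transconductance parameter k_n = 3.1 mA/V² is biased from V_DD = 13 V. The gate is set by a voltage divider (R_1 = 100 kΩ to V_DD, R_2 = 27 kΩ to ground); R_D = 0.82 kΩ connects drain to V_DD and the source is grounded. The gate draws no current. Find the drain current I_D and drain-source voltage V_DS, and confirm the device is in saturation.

V_G = V_DD·R_2/(R_1+R_2) = 13×27/127 = 2.76 V. With the source grounded, V_GS = V_G = 2.76 V.
Assume saturation: I_D = (k_n/2)(V_GS − V_t)² = (3.1/2)×(2.76 − 1.3)² = 1.55×1.46² = 3.32 mA.
V_DS = V_DD − I_D·R_D = 13 − 3.32×0.82 = 10.3 V.
Saturation requires V_DS ≥ V_GS − V_t = 1.46 V; 10.3 ≥ 1.46 ✓.

I_D ≈ 3.3 mA, V_DS ≈ 10 V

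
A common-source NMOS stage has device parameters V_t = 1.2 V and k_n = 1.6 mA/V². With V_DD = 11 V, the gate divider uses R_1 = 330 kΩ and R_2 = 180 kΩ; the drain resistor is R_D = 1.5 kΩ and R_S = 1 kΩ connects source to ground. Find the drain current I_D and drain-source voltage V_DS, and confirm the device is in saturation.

V_G = V_DD·R_2/(R_1+R_2) = 11×180/510 = 3.88 V.
Assume saturation: I_D = (k_n/2)(V_GS − V_t)² with V_GS = V_G − I_D·R_S = 3.88 − 1·I_D.
Substituting gives 0.8·I_D² − 5.29·I_D + 5.76 = 0, with roots I_D = 1.37 or 5.24 mA.
The root I_D = 5.24 mA gives V_GS = -1.36 V ≤ V_t, so take I_D = 1.37 mA.
Then V_GS = 2.51 V and V_DS = V_DD − I_D(R_D+R_S) = 11 − 1.37×2.5 = 7.57 V.
Saturation requires V_DS ≥ V_GS − V_t = 1.31 V; 7.57 ≥ 1.31 ✓.

I_D ≈ 1.4 mA, V_DS ≈ 7.6 V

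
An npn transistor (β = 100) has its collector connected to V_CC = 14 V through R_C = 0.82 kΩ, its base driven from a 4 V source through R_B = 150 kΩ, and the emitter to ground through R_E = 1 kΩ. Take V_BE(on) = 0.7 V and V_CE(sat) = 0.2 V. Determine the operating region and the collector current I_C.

Assume active. Base-emitter loop: I_B = (V_BB − V_BE)/(R_B + (β+1)R_E) = (4 − 0.7)/(150 + 101×1) = 0.0131 mA.
I_C = β·I_B = 100×0.0131 = 1.31 mA.
V_CE = V_CC − I_C·R_C − I_E·R_E = 14 − 1.31×0.82 − 1.33×1 = 11.6 V > V_CE(sat), so the active-region assumption holds.

active; I_C ≈ 1.3 mA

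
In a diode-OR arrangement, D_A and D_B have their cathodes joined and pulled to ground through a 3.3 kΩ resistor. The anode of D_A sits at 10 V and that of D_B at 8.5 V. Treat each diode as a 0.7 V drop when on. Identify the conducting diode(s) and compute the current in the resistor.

Only D_A conducts; I_R ≈ 2.8 mA

Assume both conduct. Then node N would need to be at both 10−0.7 = 9.3 V and 8.5−0.7 = 7.8 V, which is impossible.
Assume only D_A conducts: V_N = 10 − 0.7 = 9.3 V, so I_R = 9.3/3.3 = 2.82 mA.
Check D_B: its anode-to-cathode voltage is 8.5 − 9.3 = -0.8 V < 0.7 V, so it is off. The assumption is consistent.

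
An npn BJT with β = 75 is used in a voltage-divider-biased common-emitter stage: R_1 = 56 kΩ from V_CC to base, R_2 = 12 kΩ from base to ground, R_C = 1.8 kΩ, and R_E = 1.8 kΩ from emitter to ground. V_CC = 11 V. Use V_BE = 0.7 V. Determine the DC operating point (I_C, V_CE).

I_C ≈ 0.63 mA, V_CE ≈ 8.7 V

Thevenize the base divider: V_Th = V_CC·R_2/(R_1+R_2) = 11×12/68 = 1.94 V, R_Th = R_1‖R_2 = 9.88 kΩ.
Base-emitter loop: V_Th = I_B·R_Th + V_BE + (β+1)I_B·R_E, so I_B = (1.94 − 0.7) / (9.88 + 76×1.8) = 0.00846 mA.
I_C = β·I_B = 75×0.00846 = 0.635 mA, and I_E = (β+1)I_B = 0.643 mA.
V_CE = V_CC − I_C·R_C − I_E·R_E = 11 − 0.635×1.8 − 0.643×1.8 = 8.7 V.
V_CE = 8.7 V > 0.2 V confirms active-region operation.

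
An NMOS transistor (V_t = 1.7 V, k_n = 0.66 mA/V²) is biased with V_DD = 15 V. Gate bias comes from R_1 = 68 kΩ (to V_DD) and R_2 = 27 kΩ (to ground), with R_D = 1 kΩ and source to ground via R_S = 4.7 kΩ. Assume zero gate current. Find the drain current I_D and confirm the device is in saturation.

V_G = V_DD·R_2/(R_1+R_2) = 15×27/95 = 4.26 V.
Assume saturation: I_D = (k_n/2)(V_GS − V_t)² with V_GS = V_G − I_D·R_S = 4.26 − 4.7·I_D.
Substituting gives 7.29·I_D² − 8.95·I_D + 2.17 = 0, with roots I_D = 0.332 or 0.896 mA.
The root I_D = 0.896 mA gives V_GS = 0.0523 V ≤ V_t, so take I_D = 0.332 mA.
Then V_GS = 2.7 V and V_DS = V_DD − I_D(R_D+R_S) = 15 − 0.332×5.7 = 13.1 V.
Saturation requires V_DS ≥ V_GS − V_t = 1 V; 13.1 ≥ 1 ✓.

I_D ≈ 0.33 mA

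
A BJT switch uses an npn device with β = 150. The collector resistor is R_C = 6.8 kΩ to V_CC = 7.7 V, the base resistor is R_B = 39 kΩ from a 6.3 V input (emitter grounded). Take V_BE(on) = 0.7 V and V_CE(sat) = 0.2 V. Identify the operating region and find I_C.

Assume active: I_B = (6.3 − 0.7)/39 = 0.144 mA, giving I_C = β·I_B = 21.5 mA.
But then V_CE = 7.7 − 21.5×6.8 = -139 V < V_CE(sat) = 0.2 V — impossible in the active region.
So the transistor is saturated. With V_CE = 0.2 V, I_C = (V_CC − 0.2)/R_C = 7.5/6.8 = 1.1 mA.
Check: β·I_B = 21.5 mA > I_C = 1.1 mA, confirming saturation.

saturation; I_C ≈ 1.1 mA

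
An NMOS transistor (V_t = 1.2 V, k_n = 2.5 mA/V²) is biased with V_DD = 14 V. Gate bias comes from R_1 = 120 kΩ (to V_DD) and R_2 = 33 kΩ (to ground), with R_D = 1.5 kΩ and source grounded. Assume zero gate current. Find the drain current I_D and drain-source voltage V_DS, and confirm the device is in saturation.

I_D ≈ 4.1 mA, V_DS ≈ 7.8 V

V_G = V_DD·R_2/(R_1+R_2) = 14×33/153 = 3.02 V. With the source grounded, V_GS = V_G = 3.02 V.
Assume saturation: I_D = (k_n/2)(V_GS − V_t)² = (2.5/2)×(3.02 − 1.2)² = 1.25×1.82² = 4.14 mA.
V_DS = V_DD − I_D·R_D = 14 − 4.14×1.5 = 7.79 V.
Saturation requires V_DS ≥ V_GS − V_t = 1.82 V; 7.79 ≥ 1.82 ✓.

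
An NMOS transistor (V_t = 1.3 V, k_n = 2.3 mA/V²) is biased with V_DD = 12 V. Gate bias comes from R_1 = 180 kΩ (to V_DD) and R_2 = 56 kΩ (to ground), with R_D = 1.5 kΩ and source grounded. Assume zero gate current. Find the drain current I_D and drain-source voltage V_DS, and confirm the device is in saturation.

V_G = V_DD·R_2/(R_1+R_2) = 12×56/236 = 2.85 V. With the source grounded, V_GS = V_G = 2.85 V.
Assume saturation: I_D = (k_n/2)(V_GS − V_t)² = (2.3/2)×(2.85 − 1.3)² = 1.15×1.55² = 2.75 mA.
V_DS = V_DD − I_D·R_D = 12 − 2.75×1.5 = 7.87 V.
Saturation requires V_DS ≥ V_GS − V_t = 1.55 V; 7.87 ≥ 1.55 ✓.

I_D ≈ 2.8 mA, V_DS ≈ 7.9 V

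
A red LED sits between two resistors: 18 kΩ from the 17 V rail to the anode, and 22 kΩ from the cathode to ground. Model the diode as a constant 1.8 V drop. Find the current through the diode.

The two resistors are in series with the diode, so KVL gives 17 = I·18 + 1.8 + I·22.
I = (17 − 1.8) / (18 + 22) kΩ = 15.2 / 40 = 0.38 mA.

I ≈ 0.38 mA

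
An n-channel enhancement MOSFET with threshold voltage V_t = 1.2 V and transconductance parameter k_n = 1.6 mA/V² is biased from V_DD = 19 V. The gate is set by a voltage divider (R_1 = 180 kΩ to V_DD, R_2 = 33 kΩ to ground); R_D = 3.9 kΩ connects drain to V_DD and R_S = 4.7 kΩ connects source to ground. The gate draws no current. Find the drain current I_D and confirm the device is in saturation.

I_D ≈ 0.25 mA

V_G = V_DD·R_2/(R_1+R_2) = 19×33/213 = 2.94 V.
Assume saturation: I_D = (k_n/2)(V_GS − V_t)² with V_GS = V_G − I_D·R_S = 2.94 − 4.7·I_D.
Substituting gives 17.7·I_D² − 14.1·I_D + 2.43 = 0, with roots I_D = 0.252 or 0.547 mA.
The root I_D = 0.547 mA gives V_GS = 0.373 V ≤ V_t, so take I_D = 0.252 mA.
Then V_GS = 1.76 V and V_DS = V_DD − I_D(R_D+R_S) = 19 − 0.252×8.6 = 16.8 V.
Saturation requires V_DS ≥ V_GS − V_t = 0.561 V; 16.8 ≥ 0.561 ✓.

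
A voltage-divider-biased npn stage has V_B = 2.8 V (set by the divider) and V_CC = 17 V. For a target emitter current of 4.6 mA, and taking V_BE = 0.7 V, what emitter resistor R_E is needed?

V_E = V_B − V_BE = 2.8 − 0.7 = 2.1 V.
R_E = V_E / I_E = 2.1 / 4.6 = 0.457 kΩ.

R_E ≈ 0.46 kΩ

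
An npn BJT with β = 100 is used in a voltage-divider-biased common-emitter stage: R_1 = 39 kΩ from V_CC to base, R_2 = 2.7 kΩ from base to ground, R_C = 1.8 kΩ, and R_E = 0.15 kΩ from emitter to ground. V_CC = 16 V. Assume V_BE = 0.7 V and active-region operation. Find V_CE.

V_CE ≈ 12 V

Thevenize the base divider: V_Th = V_CC·R_2/(R_1+R_2) = 16×2.7/41.7 = 1.04 V, R_Th = R_1‖R_2 = 2.53 kΩ.
Base-emitter loop: V_Th = I_B·R_Th + V_BE + (β+1)I_B·R_E, so I_B = (1.04 − 0.7) / (2.53 + 101×0.15) = 0.019 mA.
I_C = β·I_B = 100×0.019 = 1.9 mA, and I_E = (β+1)I_B = 1.92 mA.
V_CE = V_CC − I_C·R_C − I_E·R_E = 16 − 1.9×1.8 − 1.92×0.15 = 12.3 V.
V_CE = 12.3 V > 0.2 V confirms active-region operation.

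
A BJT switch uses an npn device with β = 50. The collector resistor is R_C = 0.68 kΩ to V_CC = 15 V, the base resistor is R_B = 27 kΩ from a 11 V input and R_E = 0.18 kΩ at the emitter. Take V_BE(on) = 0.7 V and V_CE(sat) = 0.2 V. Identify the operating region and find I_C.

active; I_C ≈ 14 mA

Assume active. Base-emitter loop: I_B = (V_BB − V_BE)/(R_B + (β+1)R_E) = (11 − 0.7)/(27 + 51×0.18) = 0.285 mA.
I_C = β·I_B = 50×0.285 = 14.2 mA.
V_CE = V_CC − I_C·R_C − I_E·R_E = 15 − 14.2×0.68 − 14.5×0.18 = 2.71 V > V_CE(sat), so the active-region assumption holds.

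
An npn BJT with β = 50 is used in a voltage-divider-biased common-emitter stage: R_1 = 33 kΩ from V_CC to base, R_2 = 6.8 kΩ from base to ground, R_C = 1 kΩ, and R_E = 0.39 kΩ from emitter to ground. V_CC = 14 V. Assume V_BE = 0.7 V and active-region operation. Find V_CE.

V_CE ≈ 9.4 V

Thevenize the base divider: V_Th = V_CC·R_2/(R_1+R_2) = 14×6.8/39.8 = 2.39 V, R_Th = R_1‖R_2 = 5.64 kΩ.
Base-emitter loop: V_Th = I_B·R_Th + V_BE + (β+1)I_B·R_E, so I_B = (2.39 − 0.7) / (5.64 + 51×0.39) = 0.0663 mA.
I_C = β·I_B = 50×0.0663 = 3.31 mA, and I_E = (β+1)I_B = 3.38 mA.
V_CE = V_CC − I_C·R_C − I_E·R_E = 14 − 3.31×1 − 3.38×0.39 = 9.37 V.
V_CE = 9.37 V > 0.2 V confirms active-region operation.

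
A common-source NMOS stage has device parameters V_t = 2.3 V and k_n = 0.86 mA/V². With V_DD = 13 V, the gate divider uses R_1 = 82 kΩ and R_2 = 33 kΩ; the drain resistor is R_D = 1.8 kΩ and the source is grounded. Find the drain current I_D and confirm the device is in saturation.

V_G = V_DD·R_2/(R_1+R_2) = 13×33/115 = 3.73 V. With the source grounded, V_GS = V_G = 3.73 V.
Assume saturation: I_D = (k_n/2)(V_GS − V_t)² = (0.86/2)×(3.73 − 2.3)² = 0.43×1.43² = 0.88 mA.
V_DS = V_DD − I_D·R_D = 13 − 0.88×1.8 = 11.4 V.
Saturation requires V_DS ≥ V_GS − V_t = 1.43 V; 11.4 ≥ 1.43 ✓.

I_D ≈ 0.88 mA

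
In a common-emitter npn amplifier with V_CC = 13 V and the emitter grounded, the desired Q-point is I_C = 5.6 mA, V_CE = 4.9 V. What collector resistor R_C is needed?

Collector loop: V_CC = I_C·R_C + V_CE.
R_C = (V_CC − V_CE)/I_C = (13 − 4.9)/5.6 = 1.45 kΩ.

R_C ≈ 1.4 kΩ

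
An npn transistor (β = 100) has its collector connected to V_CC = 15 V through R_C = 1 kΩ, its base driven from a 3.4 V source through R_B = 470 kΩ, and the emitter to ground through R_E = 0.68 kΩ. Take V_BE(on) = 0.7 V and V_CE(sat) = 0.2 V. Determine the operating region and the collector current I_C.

active; I_C ≈ 0.5 mA

Assume active. Base-emitter loop: I_B = (V_BB − V_BE)/(R_B + (β+1)R_E) = (3.4 − 0.7)/(470 + 101×0.68) = 0.00501 mA.
I_C = β·I_B = 100×0.00501 = 0.501 mA.
V_CE = V_CC − I_C·R_C − I_E·R_E = 15 − 0.501×1 − 0.506×0.68 = 14.2 V > V_CE(sat), so the active-region assumption holds.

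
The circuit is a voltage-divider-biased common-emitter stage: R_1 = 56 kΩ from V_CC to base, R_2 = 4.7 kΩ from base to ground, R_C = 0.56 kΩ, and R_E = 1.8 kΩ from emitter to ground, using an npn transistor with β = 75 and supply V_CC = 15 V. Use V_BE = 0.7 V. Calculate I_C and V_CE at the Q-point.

I_C ≈ 0.25 mA, V_CE ≈ 14 V

Thevenize the base divider: V_Th = V_CC·R_2/(R_1+R_2) = 15×4.7/60.7 = 1.16 V, R_Th = R_1‖R_2 = 4.34 kΩ.
Base-emitter loop: V_Th = I_B·R_Th + V_BE + (β+1)I_B·R_E, so I_B = (1.16 − 0.7) / (4.34 + 76×1.8) = 0.00327 mA.
I_C = β·I_B = 75×0.00327 = 0.245 mA, and I_E = (β+1)I_B = 0.248 mA.
V_CE = V_CC − I_C·R_C − I_E·R_E = 15 − 0.245×0.56 − 0.248×1.8 = 14.4 V.
V_CE = 14.4 V > 0.2 V confirms active-region operation.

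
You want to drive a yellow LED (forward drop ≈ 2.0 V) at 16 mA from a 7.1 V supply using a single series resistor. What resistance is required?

The resistor drops V_S − V_D = 7.1 − 2.0 = 5.1 V at 16 mA.
R = 5.1 V / 16 mA = 0.319 kΩ.

R ≈ 0.32 kΩ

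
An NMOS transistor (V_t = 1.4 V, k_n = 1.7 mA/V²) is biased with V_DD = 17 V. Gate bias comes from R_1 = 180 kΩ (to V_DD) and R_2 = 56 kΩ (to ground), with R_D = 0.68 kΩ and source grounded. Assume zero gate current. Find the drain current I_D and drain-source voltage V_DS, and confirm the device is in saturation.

V_G = V_DD·R_2/(R_1+R_2) = 17×56/236 = 4.03 V. With the source grounded, V_GS = V_G = 4.03 V.
Assume saturation: I_D = (k_n/2)(V_GS − V_t)² = (1.7/2)×(4.03 − 1.4)² = 0.85×2.63² = 5.9 mA.
V_DS = V_DD − I_D·R_D = 17 − 5.9×0.68 = 13 V.
Saturation requires V_DS ≥ V_GS − V_t = 2.63 V; 13 ≥ 2.63 ✓.

I_D ≈ 5.9 mA, V_DS ≈ 13 V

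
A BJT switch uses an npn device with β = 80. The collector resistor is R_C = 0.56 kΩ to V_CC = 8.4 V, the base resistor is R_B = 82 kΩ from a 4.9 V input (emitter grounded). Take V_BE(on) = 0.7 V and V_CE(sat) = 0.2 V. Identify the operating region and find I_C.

Assume active. Base-emitter loop: I_B = (V_BB − V_BE)/R_B = (4.9 − 0.7)/82 = 0.0512 mA.
I_C = β·I_B = 80×0.0512 = 4.1 mA.
V_CE = V_CC − I_C·R_C = 8.4 − 4.1×0.56 = 6.11 V > V_CE(sat), so the active-region assumption holds.

active; I_C ≈ 4.1 mA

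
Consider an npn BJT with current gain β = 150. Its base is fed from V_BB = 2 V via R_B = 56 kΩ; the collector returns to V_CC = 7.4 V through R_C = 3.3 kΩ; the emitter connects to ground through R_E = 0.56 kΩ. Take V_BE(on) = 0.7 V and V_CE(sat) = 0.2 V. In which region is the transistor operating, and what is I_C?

Assume active. Base-emitter loop: I_B = (V_BB − V_BE)/(R_B + (β+1)R_E) = (2 − 0.7)/(56 + 151×0.56) = 0.00925 mA.
I_C = β·I_B = 150×0.00925 = 1.39 mA.
V_CE = V_CC − I_C·R_C − I_E·R_E = 7.4 − 1.39×3.3 − 1.4×0.56 = 2.04 V > V_CE(sat), so the active-region assumption holds.

active; I_C ≈ 1.4 mA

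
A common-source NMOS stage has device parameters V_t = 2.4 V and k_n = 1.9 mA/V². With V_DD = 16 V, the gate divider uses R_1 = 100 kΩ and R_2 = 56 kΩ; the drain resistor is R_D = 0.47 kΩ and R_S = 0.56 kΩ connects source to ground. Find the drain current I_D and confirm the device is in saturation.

I_D ≈ 2.9 mA

V_G = V_DD·R_2/(R_1+R_2) = 16×56/156 = 5.74 V.
Assume saturation: I_D = (k_n/2)(V_GS − V_t)² with V_GS = V_G − I_D·R_S = 5.74 − 0.56·I_D.
Substituting gives 0.298·I_D² − 4.56·I_D + 10.6 = 0, with roots I_D = 2.87 or 12.4 mA.
The root I_D = 12.4 mA gives V_GS = -1.22 V ≤ V_t, so take I_D = 2.87 mA.
Then V_GS = 4.14 V and V_DS = V_DD − I_D(R_D+R_S) = 16 − 2.87×1.03 = 13 V.
Saturation requires V_DS ≥ V_GS − V_t = 1.74 V; 13 ≥ 1.74 ✓.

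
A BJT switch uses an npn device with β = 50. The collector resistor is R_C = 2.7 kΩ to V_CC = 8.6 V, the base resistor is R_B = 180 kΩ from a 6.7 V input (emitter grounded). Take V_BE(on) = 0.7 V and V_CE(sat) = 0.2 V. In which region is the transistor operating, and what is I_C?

Assume active. Base-emitter loop: I_B = (V_BB − V_BE)/R_B = (6.7 − 0.7)/180 = 0.0333 mA.
I_C = β·I_B = 50×0.0333 = 1.67 mA.
V_CE = V_CC − I_C·R_C = 8.6 − 1.67×2.7 = 4.1 V > V_CE(sat), so the active-region assumption holds.

active; I_C ≈ 1.7 mA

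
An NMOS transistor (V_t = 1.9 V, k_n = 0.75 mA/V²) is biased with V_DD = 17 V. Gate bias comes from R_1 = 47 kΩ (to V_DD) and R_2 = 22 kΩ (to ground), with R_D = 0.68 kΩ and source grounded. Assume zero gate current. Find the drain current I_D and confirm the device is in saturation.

V_G = V_DD·R_2/(R_1+R_2) = 17×22/69 = 5.42 V. With the source grounded, V_GS = V_G = 5.42 V.
Assume saturation: I_D = (k_n/2)(V_GS − V_t)² = (0.75/2)×(5.42 − 1.9)² = 0.375×3.52² = 4.65 mA.
V_DS = V_DD − I_D·R_D = 17 − 4.65×0.68 = 13.8 V.
Saturation requires V_DS ≥ V_GS − V_t = 3.52 V; 13.8 ≥ 3.52 ✓.

I_D ≈ 4.6 mA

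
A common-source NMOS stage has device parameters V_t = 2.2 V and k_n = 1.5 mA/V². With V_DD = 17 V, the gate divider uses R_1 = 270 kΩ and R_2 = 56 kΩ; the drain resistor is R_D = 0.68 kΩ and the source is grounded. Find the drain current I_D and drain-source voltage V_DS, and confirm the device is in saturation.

I_D ≈ 0.39 mA, V_DS ≈ 17 V

V_G = V_DD·R_2/(R_1+R_2) = 17×56/326 = 2.92 V. With the source grounded, V_GS = V_G = 2.92 V.
Assume saturation: I_D = (k_n/2)(V_GS − V_t)² = (1.5/2)×(2.92 − 2.2)² = 0.75×0.72² = 0.389 mA.
V_DS = V_DD − I_D·R_D = 17 − 0.389×0.68 = 16.7 V.
Saturation requires V_DS ≥ V_GS − V_t = 0.72 V; 16.7 ≥ 0.72 ✓.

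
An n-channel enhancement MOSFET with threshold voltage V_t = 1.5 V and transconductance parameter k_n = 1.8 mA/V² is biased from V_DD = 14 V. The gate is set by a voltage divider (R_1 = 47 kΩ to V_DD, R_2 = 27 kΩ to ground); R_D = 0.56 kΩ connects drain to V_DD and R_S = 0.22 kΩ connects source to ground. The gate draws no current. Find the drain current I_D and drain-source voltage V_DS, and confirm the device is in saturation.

I_D ≈ 5.3 mA, V_DS ≈ 9.8 V

V_G = V_DD·R_2/(R_1+R_2) = 14×27/74 = 5.11 V.
Assume saturation: I_D = (k_n/2)(V_GS − V_t)² with V_GS = V_G − I_D·R_S = 5.11 − 0.22·I_D.
Substituting gives 0.0436·I_D² − 2.43·I_D + 11.7 = 0, with roots I_D = 5.33 or 50.4 mA.
The root I_D = 50.4 mA gives V_GS = -5.99 V ≤ V_t, so take I_D = 5.33 mA.
Then V_GS = 3.93 V and V_DS = V_DD − I_D(R_D+R_S) = 14 − 5.33×0.78 = 9.84 V.
Saturation requires V_DS ≥ V_GS − V_t = 2.43 V; 9.84 ≥ 2.43 ✓.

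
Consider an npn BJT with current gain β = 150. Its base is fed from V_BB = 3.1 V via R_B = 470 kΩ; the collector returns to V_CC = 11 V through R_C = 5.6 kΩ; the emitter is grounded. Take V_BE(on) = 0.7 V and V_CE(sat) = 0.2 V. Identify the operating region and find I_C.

Assume active. Base-emitter loop: I_B = (V_BB − V_BE)/R_B = (3.1 − 0.7)/470 = 0.00511 mA.
I_C = β·I_B = 150×0.00511 = 0.766 mA.
V_CE = V_CC − I_C·R_C = 11 − 0.766×5.6 = 6.71 V > V_CE(sat), so the active-region assumption holds.

active; I_C ≈ 0.77 mA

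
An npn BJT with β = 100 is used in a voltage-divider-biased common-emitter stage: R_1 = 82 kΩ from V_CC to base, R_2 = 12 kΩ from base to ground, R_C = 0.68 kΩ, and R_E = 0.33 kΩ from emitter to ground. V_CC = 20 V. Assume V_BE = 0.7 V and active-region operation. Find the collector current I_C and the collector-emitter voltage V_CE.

Thevenize the base divider: V_Th = V_CC·R_2/(R_1+R_2) = 20×12/94 = 2.55 V, R_Th = R_1‖R_2 = 10.5 kΩ.
Base-emitter loop: V_Th = I_B·R_Th + V_BE + (β+1)I_B·R_E, so I_B = (2.55 − 0.7) / (10.5 + 101×0.33) = 0.0423 mA.
I_C = β·I_B = 100×0.0423 = 4.23 mA, and I_E = (β+1)I_B = 4.27 mA.
V_CE = V_CC − I_C·R_C − I_E·R_E = 20 − 4.23×0.68 − 4.27×0.33 = 15.7 V.
V_CE = 15.7 V > 0.2 V confirms active-region operation.

I_C ≈ 4.2 mA, V_CE ≈ 16 V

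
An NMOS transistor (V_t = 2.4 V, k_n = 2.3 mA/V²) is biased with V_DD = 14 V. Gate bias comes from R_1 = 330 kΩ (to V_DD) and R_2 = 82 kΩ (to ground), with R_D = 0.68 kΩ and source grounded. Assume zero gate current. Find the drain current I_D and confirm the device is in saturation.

V_G = V_DD·R_2/(R_1+R_2) = 14×82/412 = 2.79 V. With the source grounded, V_GS = V_G = 2.79 V.
Assume saturation: I_D = (k_n/2)(V_GS − V_t)² = (2.3/2)×(2.79 − 2.4)² = 1.15×0.386² = 0.172 mA.
V_DS = V_DD − I_D·R_D = 14 − 0.172×0.68 = 13.9 V.
Saturation requires V_DS ≥ V_GS − V_t = 0.386 V; 13.9 ≥ 0.386 ✓.

I_D ≈ 0.17 mA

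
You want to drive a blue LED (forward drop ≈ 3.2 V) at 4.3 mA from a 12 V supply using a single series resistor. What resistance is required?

The resistor drops V_S − V_D = 12 − 3.2 = 8.8 V at 4.3 mA.
R = 8.8 V / 4.3 mA = 2.05 kΩ.

R ≈ 2 kΩ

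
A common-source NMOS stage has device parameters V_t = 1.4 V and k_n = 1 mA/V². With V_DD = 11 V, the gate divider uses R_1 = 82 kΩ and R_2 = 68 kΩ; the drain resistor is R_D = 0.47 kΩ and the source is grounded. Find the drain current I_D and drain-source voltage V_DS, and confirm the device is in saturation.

V_G = V_DD·R_2/(R_1+R_2) = 11×68/150 = 4.99 V. With the source grounded, V_GS = V_G = 4.99 V.
Assume saturation: I_D = (k_n/2)(V_GS − V_t)² = (1/2)×(4.99 − 1.4)² = 0.5×3.59² = 6.43 mA.
V_DS = V_DD − I_D·R_D = 11 − 6.43×0.47 = 7.98 V.
Saturation requires V_DS ≥ V_GS − V_t = 3.59 V; 7.98 ≥ 3.59 ✓.

I_D ≈ 6.4 mA, V_DS ≈ 8 V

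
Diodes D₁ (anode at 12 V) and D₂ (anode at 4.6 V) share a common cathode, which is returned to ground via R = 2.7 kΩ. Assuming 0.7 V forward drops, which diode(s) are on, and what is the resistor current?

Assume both conduct. Then node N would need to be at both 12−0.7 = 11.3 V and 4.6−0.7 = 3.9 V, which is impossible.
Assume only D₁ conducts: V_N = 12 − 0.7 = 11.3 V, so I_R = 11.3/2.7 = 4.19 mA.
Check D₂: its anode-to-cathode voltage is 4.6 − 11.3 = -6.7 V < 0.7 V, so it is off. The assumption is consistent.

Only D₁ conducts; I_R ≈ 4.2 mA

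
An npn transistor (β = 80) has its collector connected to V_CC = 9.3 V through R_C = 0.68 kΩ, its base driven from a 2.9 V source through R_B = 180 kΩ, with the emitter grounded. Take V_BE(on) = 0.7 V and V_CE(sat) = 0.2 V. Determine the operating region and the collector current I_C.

Assume active. Base-emitter loop: I_B = (V_BB − V_BE)/R_B = (2.9 − 0.7)/180 = 0.0122 mA.
I_C = β·I_B = 80×0.0122 = 0.978 mA.
V_CE = V_CC − I_C·R_C = 9.3 − 0.978×0.68 = 8.64 V > V_CE(sat), so the active-region assumption holds.

active; I_C ≈ 0.98 mA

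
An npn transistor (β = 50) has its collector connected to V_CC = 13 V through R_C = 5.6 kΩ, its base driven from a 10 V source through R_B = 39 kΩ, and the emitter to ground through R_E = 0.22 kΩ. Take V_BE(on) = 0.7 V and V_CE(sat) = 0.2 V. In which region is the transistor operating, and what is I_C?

Assume active: I_B = (10 − 0.7)/(39 + 51×0.22) = 0.185 mA, I_C = β·I_B = 9.26 mA.
Then V_CE = 13 − 9.26×5.6 − 9.44×0.22 = -40.9 V < 0.2 V — the active assumption fails.
Re-solve with V_CE = 0.2 V. KCL at the emitter: V_E/R_E = (V_BB−0.7−V_E)/R_B + (V_CC−0.2−V_E)/R_C, giving V_E = 0.531 V.
I_C = (V_CC − 0.2 − V_E)/R_C = (12.8 − 0.531)/5.6 = 2.19 mA.
Check: I_B = (9.3 − 0.531)/39 = 0.225 mA, and β·I_B = 11.2 mA > I_C, confirming saturation.

saturation; I_C ≈ 2.2 mA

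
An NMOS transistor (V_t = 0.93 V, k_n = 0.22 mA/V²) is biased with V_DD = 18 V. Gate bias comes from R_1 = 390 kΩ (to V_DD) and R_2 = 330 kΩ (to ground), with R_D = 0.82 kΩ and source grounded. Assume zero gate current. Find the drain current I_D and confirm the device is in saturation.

V_G = V_DD·R_2/(R_1+R_2) = 18×330/720 = 8.25 V. With the source grounded, V_GS = V_G = 8.25 V.
Assume saturation: I_D = (k_n/2)(V_GS − V_t)² = (0.22/2)×(8.25 − 0.93)² = 0.11×7.32² = 5.89 mA.
V_DS = V_DD − I_D·R_D = 18 − 5.89×0.82 = 13.2 V.
Saturation requires V_DS ≥ V_GS − V_t = 7.32 V; 13.2 ≥ 7.32 ✓.

I_D ≈ 5.9 mA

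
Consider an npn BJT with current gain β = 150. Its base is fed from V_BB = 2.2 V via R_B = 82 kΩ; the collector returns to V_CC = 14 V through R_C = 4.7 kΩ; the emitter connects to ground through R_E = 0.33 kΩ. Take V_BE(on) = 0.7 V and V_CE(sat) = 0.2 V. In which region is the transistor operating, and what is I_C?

Assume active. Base-emitter loop: I_B = (V_BB − V_BE)/(R_B + (β+1)R_E) = (2.2 − 0.7)/(82 + 151×0.33) = 0.0114 mA.
I_C = β·I_B = 150×0.0114 = 1.71 mA.
V_CE = V_CC − I_C·R_C − I_E·R_E = 14 − 1.71×4.7 − 1.72×0.33 = 5.41 V > V_CE(sat), so the active-region assumption holds.

active; I_C ≈ 1.7 mA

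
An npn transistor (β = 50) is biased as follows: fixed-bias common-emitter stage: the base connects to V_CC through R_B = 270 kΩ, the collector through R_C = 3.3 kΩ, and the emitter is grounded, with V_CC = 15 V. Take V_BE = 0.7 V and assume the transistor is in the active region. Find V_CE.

V_CE ≈ 6.3 V

Base loop: V_CC = I_B·R_B + V_BE, so I_B = (15 − 0.7)/270 kΩ = 0.053 mA.
In the active region I_C = β·I_B = 50 × 0.053 = 2.65 mA.
Collector loop: V_CE = V_CC − I_C·R_C = 15 − 2.65×3.3 = 6.26 V.
Since V_CE = 6.26 V > V_CE(sat) ≈ 0.2 V, the transistor is in the active region as assumed.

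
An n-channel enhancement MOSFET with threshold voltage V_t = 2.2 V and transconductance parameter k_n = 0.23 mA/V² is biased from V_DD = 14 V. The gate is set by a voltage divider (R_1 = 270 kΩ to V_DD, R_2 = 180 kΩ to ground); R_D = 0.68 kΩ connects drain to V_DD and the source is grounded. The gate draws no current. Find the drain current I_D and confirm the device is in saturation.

I_D ≈ 1.3 mA

V_G = V_DD·R_2/(R_1+R_2) = 14×180/450 = 5.6 V. With the source grounded, V_GS = V_G = 5.6 V.
Assume saturation: I_D = (k_n/2)(V_GS − V_t)² = (0.23/2)×(5.6 − 2.2)² = 0.115×3.4² = 1.33 mA.
V_DS = V_DD − I_D·R_D = 14 − 1.33×0.68 = 13.1 V.
Saturation requires V_DS ≥ V_GS − V_t = 3.4 V; 13.1 ≥ 3.4 ✓.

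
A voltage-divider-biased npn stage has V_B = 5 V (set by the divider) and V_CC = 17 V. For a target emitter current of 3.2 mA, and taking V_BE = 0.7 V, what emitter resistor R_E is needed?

V_E = V_B − V_BE = 5 − 0.7 = 4.3 V.
R_E = V_E / I_E = 4.3 / 3.2 = 1.34 kΩ.

R_E ≈ 1.3 kΩ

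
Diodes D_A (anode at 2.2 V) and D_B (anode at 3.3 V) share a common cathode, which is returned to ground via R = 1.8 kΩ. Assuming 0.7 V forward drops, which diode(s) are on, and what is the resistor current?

Assume both conduct. Then node N would need to be at both 2.2−0.7 = 1.5 V and 3.3−0.7 = 2.6 V, which is impossible.
Assume only D_B conducts: V_N = 3.3 − 0.7 = 2.6 V, so I_R = 2.6/1.8 = 1.44 mA.
Check D_A: its anode-to-cathode voltage is 2.2 − 2.6 = -0.4 V < 0.7 V, so it is off. The assumption is consistent.

Only D_B conducts; I_R ≈ 1.4 mA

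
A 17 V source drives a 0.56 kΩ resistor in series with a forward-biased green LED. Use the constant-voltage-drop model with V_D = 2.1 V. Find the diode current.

I ≈ 27 mA

KVL around the loop: 17 = V_D + I·R = 2.1 + I × 0.56 kΩ.
So I = (17 − 2.1) / 0.56 kΩ = 14.9 / 0.56 = 26.6 mA.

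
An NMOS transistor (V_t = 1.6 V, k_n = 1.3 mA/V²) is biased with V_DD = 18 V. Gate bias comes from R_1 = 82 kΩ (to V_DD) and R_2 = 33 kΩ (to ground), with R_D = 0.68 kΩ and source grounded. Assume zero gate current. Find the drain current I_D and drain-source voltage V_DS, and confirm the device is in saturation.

V_G = V_DD·R_2/(R_1+R_2) = 18×33/115 = 5.17 V. With the source grounded, V_GS = V_G = 5.17 V.
Assume saturation: I_D = (k_n/2)(V_GS − V_t)² = (1.3/2)×(5.17 − 1.6)² = 0.65×3.57² = 8.26 mA.
V_DS = V_DD − I_D·R_D = 18 − 8.26×0.68 = 12.4 V.
Saturation requires V_DS ≥ V_GS − V_t = 3.57 V; 12.4 ≥ 3.57 ✓.

I_D ≈ 8.3 mA, V_DS ≈ 12 V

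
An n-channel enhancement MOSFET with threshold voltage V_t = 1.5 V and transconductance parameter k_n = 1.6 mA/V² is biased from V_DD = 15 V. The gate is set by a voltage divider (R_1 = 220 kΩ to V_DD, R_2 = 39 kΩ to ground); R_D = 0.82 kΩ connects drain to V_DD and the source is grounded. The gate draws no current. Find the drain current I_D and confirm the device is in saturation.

I_D ≈ 0.46 mA

V_G = V_DD·R_2/(R_1+R_2) = 15×39/259 = 2.26 V. With the source grounded, V_GS = V_G = 2.26 V.
Assume saturation: I_D = (k_n/2)(V_GS − V_t)² = (1.6/2)×(2.26 − 1.5)² = 0.8×0.759² = 0.46 mA.
V_DS = V_DD − I_D·R_D = 15 − 0.46×0.82 = 14.6 V.
Saturation requires V_DS ≥ V_GS − V_t = 0.759 V; 14.6 ≥ 0.759 ✓.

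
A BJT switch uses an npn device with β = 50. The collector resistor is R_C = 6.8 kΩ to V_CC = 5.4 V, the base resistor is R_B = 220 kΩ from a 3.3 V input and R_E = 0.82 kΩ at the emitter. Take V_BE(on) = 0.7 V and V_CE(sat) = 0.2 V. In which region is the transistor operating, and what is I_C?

Assume active. Base-emitter loop: I_B = (V_BB − V_BE)/(R_B + (β+1)R_E) = (3.3 − 0.7)/(220 + 51×0.82) = 0.00993 mA.
I_C = β·I_B = 50×0.00993 = 0.497 mA.
V_CE = V_CC − I_C·R_C − I_E·R_E = 5.4 − 0.497×6.8 − 0.506×0.82 = 1.61 V > V_CE(sat), so the active-region assumption holds.

active; I_C ≈ 0.5 mA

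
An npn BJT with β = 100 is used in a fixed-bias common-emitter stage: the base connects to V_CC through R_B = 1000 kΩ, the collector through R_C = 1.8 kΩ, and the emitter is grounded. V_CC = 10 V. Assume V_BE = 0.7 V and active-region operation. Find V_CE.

Base loop: V_CC = I_B·R_B + V_BE, so I_B = (10 − 0.7)/1000 kΩ = 0.0093 mA.
In the active region I_C = β·I_B = 100 × 0.0093 = 0.93 mA.
Collector loop: V_CE = V_CC − I_C·R_C = 10 − 0.93×1.8 = 8.33 V.
Since V_CE = 8.33 V > V_CE(sat) ≈ 0.2 V, the transistor is in the active region as assumed.

V_CE ≈ 8.3 V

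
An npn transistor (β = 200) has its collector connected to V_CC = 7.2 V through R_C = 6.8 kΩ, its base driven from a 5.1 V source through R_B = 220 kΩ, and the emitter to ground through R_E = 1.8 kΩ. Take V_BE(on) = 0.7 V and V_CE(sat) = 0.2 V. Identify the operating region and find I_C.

saturation; I_C ≈ 0.81 mA

Assume active: I_B = (5.1 − 0.7)/(220 + 201×1.8) = 0.00756 mA, I_C = β·I_B = 1.51 mA.
Then V_CE = 7.2 − 1.51×6.8 − 1.52×1.8 = -5.82 V < 0.2 V — the active assumption fails.
Re-solve with V_CE = 0.2 V. KCL at the emitter: V_E/R_E = (V_BB−0.7−V_E)/R_B + (V_CC−0.2−V_E)/R_C, giving V_E = 1.48 V.
I_C = (V_CC − 0.2 − V_E)/R_C = (7 − 1.48)/6.8 = 0.811 mA.
Check: I_B = (4.4 − 1.48)/220 = 0.0133 mA, and β·I_B = 2.65 mA > I_C, confirming saturation.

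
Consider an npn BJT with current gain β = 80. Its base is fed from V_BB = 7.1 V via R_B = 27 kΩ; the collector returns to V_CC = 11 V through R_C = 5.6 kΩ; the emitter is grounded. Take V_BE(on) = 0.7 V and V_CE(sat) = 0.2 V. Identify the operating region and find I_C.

saturation; I_C ≈ 1.9 mA

Assume active: I_B = (7.1 − 0.7)/27 = 0.237 mA, giving I_C = β·I_B = 19 mA.
But then V_CE = 11 − 19×5.6 = -95.2 V < V_CE(sat) = 0.2 V — impossible in the active region.
So the transistor is saturated. With V_CE = 0.2 V, I_C = (V_CC − 0.2)/R_C = 10.8/5.6 = 1.93 mA.
Check: β·I_B = 19 mA > I_C = 1.93 mA, confirming saturation.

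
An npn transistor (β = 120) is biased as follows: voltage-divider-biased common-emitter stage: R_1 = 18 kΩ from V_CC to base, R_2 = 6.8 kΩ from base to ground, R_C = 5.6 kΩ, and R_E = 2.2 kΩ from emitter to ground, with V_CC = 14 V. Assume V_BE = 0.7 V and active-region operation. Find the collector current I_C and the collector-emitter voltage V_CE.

Thevenize the base divider: V_Th = V_CC·R_2/(R_1+R_2) = 14×6.8/24.8 = 3.84 V, R_Th = R_1‖R_2 = 4.94 kΩ.
Base-emitter loop: V_Th = I_B·R_Th + V_BE + (β+1)I_B·R_E, so I_B = (3.84 − 0.7) / (4.94 + 121×2.2) = 0.0116 mA.
I_C = β·I_B = 120×0.0116 = 1.39 mA, and I_E = (β+1)I_B = 1.4 mA.
V_CE = V_CC − I_C·R_C − I_E·R_E = 14 − 1.39×5.6 − 1.4×2.2 = 3.14 V.
V_CE = 3.14 V > 0.2 V confirms active-region operation.

I_C ≈ 1.4 mA, V_CE ≈ 3.1 V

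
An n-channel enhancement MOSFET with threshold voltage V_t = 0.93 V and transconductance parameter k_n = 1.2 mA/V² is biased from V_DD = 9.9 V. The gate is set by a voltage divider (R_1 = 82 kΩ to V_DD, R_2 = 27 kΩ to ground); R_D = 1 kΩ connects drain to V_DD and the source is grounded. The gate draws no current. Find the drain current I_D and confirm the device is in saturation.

V_G = V_DD·R_2/(R_1+R_2) = 9.9×27/109 = 2.45 V. With the source grounded, V_GS = V_G = 2.45 V.
Assume saturation: I_D = (k_n/2)(V_GS − V_t)² = (1.2/2)×(2.45 − 0.93)² = 0.6×1.52² = 1.39 mA.
V_DS = V_DD − I_D·R_D = 9.9 − 1.39×1 = 8.51 V.
Saturation requires V_DS ≥ V_GS − V_t = 1.52 V; 8.51 ≥ 1.52 ✓.

I_D ≈ 1.4 mA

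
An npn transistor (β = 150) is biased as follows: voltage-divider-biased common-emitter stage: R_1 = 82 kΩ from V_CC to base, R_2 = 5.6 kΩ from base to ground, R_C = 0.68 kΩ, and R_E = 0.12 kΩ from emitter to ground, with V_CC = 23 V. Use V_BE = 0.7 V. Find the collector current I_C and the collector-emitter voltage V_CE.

Thevenize the base divider: V_Th = V_CC·R_2/(R_1+R_2) = 23×5.6/87.6 = 1.47 V, R_Th = R_1‖R_2 = 5.24 kΩ.
Base-emitter loop: V_Th = I_B·R_Th + V_BE + (β+1)I_B·R_E, so I_B = (1.47 − 0.7) / (5.24 + 151×0.12) = 0.033 mA.
I_C = β·I_B = 150×0.033 = 4.95 mA, and I_E = (β+1)I_B = 4.98 mA.
V_CE = V_CC − I_C·R_C − I_E·R_E = 23 − 4.95×0.68 − 4.98×0.12 = 19 V.
V_CE = 19 V > 0.2 V confirms active-region operation.

I_C ≈ 4.9 mA, V_CE ≈ 19 V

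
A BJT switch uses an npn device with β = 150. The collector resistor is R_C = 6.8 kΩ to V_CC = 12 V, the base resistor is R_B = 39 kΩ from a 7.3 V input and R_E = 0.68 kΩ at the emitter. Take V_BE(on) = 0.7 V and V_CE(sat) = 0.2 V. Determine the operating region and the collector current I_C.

Assume active: I_B = (7.3 − 0.7)/(39 + 151×0.68) = 0.0466 mA, I_C = β·I_B = 6.99 mA.
Then V_CE = 12 − 6.99×6.8 − 7.03×0.68 = -40.3 V < 0.2 V — the active assumption fails.
Re-solve with V_CE = 0.2 V. KCL at the emitter: V_E/R_E = (V_BB−0.7−V_E)/R_B + (V_CC−0.2−V_E)/R_C, giving V_E = 1.16 V.
I_C = (V_CC − 0.2 − V_E)/R_C = (11.8 − 1.16)/6.8 = 1.56 mA.
Check: I_B = (6.6 − 1.16)/39 = 0.14 mA, and β·I_B = 20.9 mA > I_C, confirming saturation.

saturation; I_C ≈ 1.6 mA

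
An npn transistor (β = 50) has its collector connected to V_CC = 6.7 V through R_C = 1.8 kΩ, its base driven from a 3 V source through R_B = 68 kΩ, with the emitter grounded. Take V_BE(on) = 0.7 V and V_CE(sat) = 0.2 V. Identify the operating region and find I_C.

active; I_C ≈ 1.7 mA

Assume active. Base-emitter loop: I_B = (V_BB − V_BE)/R_B = (3 − 0.7)/68 = 0.0338 mA.
I_C = β·I_B = 50×0.0338 = 1.69 mA.
V_CE = V_CC − I_C·R_C = 6.7 − 1.69×1.8 = 3.66 V > V_CE(sat), so the active-region assumption holds.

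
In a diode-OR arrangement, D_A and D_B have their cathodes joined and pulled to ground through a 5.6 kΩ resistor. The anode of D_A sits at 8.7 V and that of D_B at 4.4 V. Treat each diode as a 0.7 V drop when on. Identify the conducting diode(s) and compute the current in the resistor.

Assume both conduct. Then node N would need to be at both 8.7−0.7 = 8 V and 4.4−0.7 = 3.7 V, which is impossible.
Assume only D_A conducts: V_N = 8.7 − 0.7 = 8 V, so I_R = 8/5.6 = 1.43 mA.
Check D_B: its anode-to-cathode voltage is 4.4 − 8 = -3.6 V < 0.7 V, so it is off. The assumption is consistent.

Only D_A conducts; I_R ≈ 1.4 mA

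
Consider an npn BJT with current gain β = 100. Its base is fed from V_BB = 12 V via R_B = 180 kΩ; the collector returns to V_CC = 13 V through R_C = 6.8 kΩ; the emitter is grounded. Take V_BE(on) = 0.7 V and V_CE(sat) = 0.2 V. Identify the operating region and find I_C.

Assume active: I_B = (12 − 0.7)/180 = 0.0628 mA, giving I_C = β·I_B = 6.28 mA.
But then V_CE = 13 − 6.28×6.8 = -29.7 V < V_CE(sat) = 0.2 V — impossible in the active region.
So the transistor is saturated. With V_CE = 0.2 V, I_C = (V_CC − 0.2)/R_C = 12.8/6.8 = 1.88 mA.
Check: β·I_B = 6.28 mA > I_C = 1.88 mA, confirming saturation.

saturation; I_C ≈ 1.9 mA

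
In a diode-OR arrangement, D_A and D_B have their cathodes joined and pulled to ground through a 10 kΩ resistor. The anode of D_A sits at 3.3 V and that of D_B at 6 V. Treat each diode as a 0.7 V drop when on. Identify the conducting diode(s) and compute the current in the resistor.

Only D_B conducts; I_R ≈ 0.53 mA

Assume both conduct. Then node N would need to be at both 3.3−0.7 = 2.6 V and 6−0.7 = 5.3 V, which is impossible.
Assume only D_B conducts: V_N = 6 − 0.7 = 5.3 V, so I_R = 5.3/10 = 0.53 mA.
Check D_A: its anode-to-cathode voltage is 3.3 − 5.3 = -2 V < 0.7 V, so it is off. The assumption is consistent.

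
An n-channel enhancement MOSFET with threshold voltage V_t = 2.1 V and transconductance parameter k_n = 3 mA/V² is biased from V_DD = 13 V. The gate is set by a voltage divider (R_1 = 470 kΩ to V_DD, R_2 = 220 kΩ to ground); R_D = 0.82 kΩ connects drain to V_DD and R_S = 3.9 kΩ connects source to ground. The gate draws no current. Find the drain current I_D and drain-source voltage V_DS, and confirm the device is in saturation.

V_G = V_DD·R_2/(R_1+R_2) = 13×220/690 = 4.14 V.
Assume saturation: I_D = (k_n/2)(V_GS − V_t)² with V_GS = V_G − I_D·R_S = 4.14 − 3.9·I_D.
Substituting gives 22.8·I_D² − 24.9·I_D + 6.27 = 0, with roots I_D = 0.393 or 0.699 mA.
The root I_D = 0.699 mA gives V_GS = 1.42 V ≤ V_t, so take I_D = 0.393 mA.
Then V_GS = 2.61 V and V_DS = V_DD − I_D(R_D+R_S) = 13 − 0.393×4.72 = 11.1 V.
Saturation requires V_DS ≥ V_GS − V_t = 0.512 V; 11.1 ≥ 0.512 ✓.

I_D ≈ 0.39 mA, V_DS ≈ 11 V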